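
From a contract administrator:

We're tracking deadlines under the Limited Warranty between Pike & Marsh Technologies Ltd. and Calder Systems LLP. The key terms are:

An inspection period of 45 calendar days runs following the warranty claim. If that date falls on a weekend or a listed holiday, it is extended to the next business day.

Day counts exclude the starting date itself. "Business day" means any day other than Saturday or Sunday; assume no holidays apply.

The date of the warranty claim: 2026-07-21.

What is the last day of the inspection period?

2026-09-04

The last day of the inspection period: 45 calendar days after 2026-07-21 is 2026-09-04. 2026-09-04 is a Friday, so no roll-forward applies.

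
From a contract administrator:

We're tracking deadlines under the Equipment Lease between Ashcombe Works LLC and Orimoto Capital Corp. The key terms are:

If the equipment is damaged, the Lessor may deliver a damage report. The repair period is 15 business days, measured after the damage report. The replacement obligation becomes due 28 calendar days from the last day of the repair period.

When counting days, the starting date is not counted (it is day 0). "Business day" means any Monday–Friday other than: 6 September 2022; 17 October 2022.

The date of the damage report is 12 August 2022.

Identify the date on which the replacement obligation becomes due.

The last day of the repair period: 15 business days after Friday, 12 August 2022, skipping weekends — Aug 15, Aug 16, Aug 17, Aug 18, …, Aug 31, Sep 1, Sep 2 — lands on Friday, 2 September 2022.
The date on which the replacement obligation becomes due: 2 September 2022 + 28 days = 30 September 2022.

30 September 2022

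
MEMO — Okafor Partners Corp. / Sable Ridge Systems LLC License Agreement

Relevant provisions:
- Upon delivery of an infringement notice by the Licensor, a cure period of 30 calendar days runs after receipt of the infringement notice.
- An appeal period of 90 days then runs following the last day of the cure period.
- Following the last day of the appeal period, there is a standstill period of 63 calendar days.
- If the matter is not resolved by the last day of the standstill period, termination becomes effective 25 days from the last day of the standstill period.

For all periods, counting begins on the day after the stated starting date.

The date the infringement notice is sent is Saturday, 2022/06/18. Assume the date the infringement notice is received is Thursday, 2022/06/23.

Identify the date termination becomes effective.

2023/01/17

The last day of the cure period: 30 calendar days after 2022/06/23 is 2022/07/23.
Adding 90 calendar days to 2022/07/23 gives 2022/10/21, which is the last day of the appeal period.
The last day of the standstill period: 63 calendar days after 2022/10/21 is 2022/12/23.
Adding 25 calendar days to 2022/12/23 gives 2023/01/17, which is the date termination becomes effective.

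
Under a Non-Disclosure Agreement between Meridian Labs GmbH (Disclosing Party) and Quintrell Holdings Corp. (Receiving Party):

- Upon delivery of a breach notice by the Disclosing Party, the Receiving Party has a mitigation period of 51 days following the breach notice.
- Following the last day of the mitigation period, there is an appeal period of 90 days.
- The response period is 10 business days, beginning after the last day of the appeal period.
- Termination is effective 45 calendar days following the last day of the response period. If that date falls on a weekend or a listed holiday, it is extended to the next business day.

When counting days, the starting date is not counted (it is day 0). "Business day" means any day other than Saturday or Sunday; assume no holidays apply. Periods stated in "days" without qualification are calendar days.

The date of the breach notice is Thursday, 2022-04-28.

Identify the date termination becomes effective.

2022-11-14

The last day of the mitigation period: 2022-04-28 + 51 days = 2022-06-18.
The last day of the appeal period: 90 calendar days after 2022-06-18 is 2022-09-16.
From Friday, 2022-09-16, 10 business days (Sep 19, Sep 20, Sep 21, Sep 22, Sep 23, Sep 26, Sep 27, Sep 28, Sep 29, Sep 30, skipping weekends) brings us to Friday, 2022-09-30, which is the last day of the response period.
The date termination becomes effective: 2022-09-30 + 45 days = 2022-11-14. 2022-11-14 is a Monday, so no roll-forward applies.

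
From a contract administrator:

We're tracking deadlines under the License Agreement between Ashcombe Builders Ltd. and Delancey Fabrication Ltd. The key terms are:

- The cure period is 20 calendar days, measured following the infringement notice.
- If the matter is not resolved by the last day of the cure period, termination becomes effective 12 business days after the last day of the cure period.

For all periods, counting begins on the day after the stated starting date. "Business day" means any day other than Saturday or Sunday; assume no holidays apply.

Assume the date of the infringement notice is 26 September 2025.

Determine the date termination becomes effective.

The last day of the cure period: 20 calendar days after 26 September 2025 is 16 October 2025.
The date termination becomes effective: counting 12 business days from Thursday, 16 October 2025 (Oct 17, Oct 20, Oct 21, Oct 22, …, Oct 30, Oct 31, Nov 3, skipping weekends) reaches Monday, 3 November 2025.

3 November 2025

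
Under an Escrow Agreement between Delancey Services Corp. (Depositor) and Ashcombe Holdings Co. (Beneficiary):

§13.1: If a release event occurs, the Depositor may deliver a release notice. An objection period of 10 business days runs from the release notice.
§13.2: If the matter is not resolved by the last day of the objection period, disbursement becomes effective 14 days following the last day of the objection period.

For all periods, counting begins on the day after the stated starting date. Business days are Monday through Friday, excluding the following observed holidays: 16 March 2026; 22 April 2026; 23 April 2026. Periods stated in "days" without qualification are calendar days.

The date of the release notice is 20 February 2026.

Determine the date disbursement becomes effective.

The last day of the objection period: counting 10 business days from Friday, 20 February 2026 (Feb 23, Feb 24, Feb 25, Feb 26, Feb 27, Mar 2, Mar 3, Mar 4, Mar 5, Mar 6, skipping weekends) reaches Friday, 6 March 2026.
Adding 14 calendar days to 6 March 2026 gives 20 March 2026, which is the date disbursement becomes effective.

20 March 2026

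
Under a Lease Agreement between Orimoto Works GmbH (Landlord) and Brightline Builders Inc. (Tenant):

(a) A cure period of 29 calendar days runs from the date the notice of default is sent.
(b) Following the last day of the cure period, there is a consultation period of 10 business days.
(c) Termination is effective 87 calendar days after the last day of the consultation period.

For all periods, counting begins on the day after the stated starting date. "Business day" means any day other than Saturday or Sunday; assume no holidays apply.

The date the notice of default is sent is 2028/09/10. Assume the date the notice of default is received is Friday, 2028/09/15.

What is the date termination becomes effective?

The last day of the cure period: 29 calendar days after 2028/09/10 is 2028/10/09.
The last day of the consultation period: counting 10 business days from Monday, 2028/10/09 (Oct 10, Oct 11, Oct 12, Oct 13, Oct 16, Oct 17, Oct 18, Oct 19, Oct 20, Oct 23, skipping weekends) reaches Monday, 2028/10/23.
The date termination becomes effective: 87 calendar days after 2028/10/23 is 2029/01/18.

2029/01/18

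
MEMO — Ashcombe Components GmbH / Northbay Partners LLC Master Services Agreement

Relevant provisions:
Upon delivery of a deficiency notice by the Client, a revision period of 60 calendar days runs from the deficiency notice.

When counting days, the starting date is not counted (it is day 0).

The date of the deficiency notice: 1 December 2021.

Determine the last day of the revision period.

The last day of the revision period: 60 calendar days after 1 December 2021 is 30 January 2022.

30 January 2022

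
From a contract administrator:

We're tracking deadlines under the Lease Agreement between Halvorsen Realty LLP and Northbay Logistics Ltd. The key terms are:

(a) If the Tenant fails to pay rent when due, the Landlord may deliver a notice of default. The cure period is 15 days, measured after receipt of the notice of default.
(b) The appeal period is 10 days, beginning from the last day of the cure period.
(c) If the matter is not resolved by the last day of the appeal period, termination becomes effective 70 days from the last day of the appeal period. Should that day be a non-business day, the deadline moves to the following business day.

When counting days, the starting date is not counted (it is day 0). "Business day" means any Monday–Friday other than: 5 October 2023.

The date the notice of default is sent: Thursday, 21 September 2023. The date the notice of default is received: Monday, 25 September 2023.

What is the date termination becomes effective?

Adding 15 calendar days to 25 September 2023 gives 10 October 2023, which is the last day of the cure period.
The last day of the appeal period: 10 October 2023 + 10 days = 20 October 2023.
The date termination becomes effective: 70 calendar days after 20 October 2023 is 29 December 2023. 29 December 2023 is a Friday and is not a listed holiday, so no roll-forward applies.

29 December 2023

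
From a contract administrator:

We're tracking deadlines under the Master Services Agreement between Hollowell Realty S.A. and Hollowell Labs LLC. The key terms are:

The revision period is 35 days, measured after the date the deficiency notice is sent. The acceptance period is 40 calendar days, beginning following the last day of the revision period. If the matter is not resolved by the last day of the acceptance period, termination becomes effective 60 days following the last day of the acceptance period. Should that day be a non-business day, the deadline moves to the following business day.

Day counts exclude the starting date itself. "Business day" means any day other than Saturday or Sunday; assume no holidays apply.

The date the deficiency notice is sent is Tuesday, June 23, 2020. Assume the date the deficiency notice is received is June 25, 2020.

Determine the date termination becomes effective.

Adding 35 calendar days to June 23, 2020 gives July 28, 2020, which is the last day of the revision period.
The last day of the acceptance period: 40 calendar days after July 28, 2020 is September 6, 2020.
Adding 60 calendar days to September 6, 2020 gives November 5, 2020, which is the date termination becomes effective. November 5, 2020 is a Thursday, so no roll-forward applies.

November 5, 2020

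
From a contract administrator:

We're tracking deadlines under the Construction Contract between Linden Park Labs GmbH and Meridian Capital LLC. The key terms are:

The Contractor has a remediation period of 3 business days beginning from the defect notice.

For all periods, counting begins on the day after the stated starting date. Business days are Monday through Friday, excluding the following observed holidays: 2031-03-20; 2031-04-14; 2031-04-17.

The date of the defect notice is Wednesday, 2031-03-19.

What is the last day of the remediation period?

2031-03-25

The last day of the remediation period: counting 3 business days from Wednesday, 2031-03-19 (Mar 21, Mar 24, Mar 25, skipping weekends and the listed holiday on Mar 20) reaches Tuesday, 2031-03-25.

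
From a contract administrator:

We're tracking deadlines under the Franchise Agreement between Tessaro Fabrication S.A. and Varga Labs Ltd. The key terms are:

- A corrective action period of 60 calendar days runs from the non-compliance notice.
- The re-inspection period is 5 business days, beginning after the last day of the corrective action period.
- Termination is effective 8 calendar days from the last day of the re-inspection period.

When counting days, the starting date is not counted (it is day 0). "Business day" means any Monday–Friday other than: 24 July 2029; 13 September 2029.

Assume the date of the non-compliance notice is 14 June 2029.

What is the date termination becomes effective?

The last day of the corrective action period: 14 June 2029 + 60 days = 13 August 2029.
From Monday, 13 August 2029, 5 business days (Aug 14, Aug 15, Aug 16, Aug 17, Aug 20, skipping weekends) brings us to Monday, 20 August 2029, which is the last day of the re-inspection period.
Adding 8 calendar days to 20 August 2029 gives 28 August 2029, which is the date termination becomes effective.

28 August 2029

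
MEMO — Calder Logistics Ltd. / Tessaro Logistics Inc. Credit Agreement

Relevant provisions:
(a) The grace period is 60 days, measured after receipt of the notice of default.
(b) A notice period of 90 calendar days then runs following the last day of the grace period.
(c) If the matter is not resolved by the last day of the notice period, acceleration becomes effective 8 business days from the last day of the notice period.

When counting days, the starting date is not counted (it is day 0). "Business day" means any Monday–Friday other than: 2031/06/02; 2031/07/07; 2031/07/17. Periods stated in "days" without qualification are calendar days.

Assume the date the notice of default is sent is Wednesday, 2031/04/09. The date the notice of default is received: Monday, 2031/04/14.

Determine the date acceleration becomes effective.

2031/09/23

The last day of the grace period: 60 calendar days after 2031/04/14 is 2031/06/13.
The last day of the notice period: 2031/06/13 + 90 days = 2031/09/11.
The date acceleration becomes effective: counting 8 business days from Thursday, 2031/09/11 (Sep 12, Sep 15, Sep 16, Sep 17, Sep 18, Sep 19, Sep 22, Sep 23, skipping weekends) reaches Tuesday, 2031/09/23.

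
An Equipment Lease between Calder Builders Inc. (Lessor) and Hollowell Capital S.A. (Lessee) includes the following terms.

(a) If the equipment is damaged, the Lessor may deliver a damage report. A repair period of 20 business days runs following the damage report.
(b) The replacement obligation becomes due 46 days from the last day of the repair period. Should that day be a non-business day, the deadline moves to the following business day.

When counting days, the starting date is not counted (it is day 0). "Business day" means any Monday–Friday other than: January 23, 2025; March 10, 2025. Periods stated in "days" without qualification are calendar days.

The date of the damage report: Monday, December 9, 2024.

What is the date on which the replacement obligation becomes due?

February 21, 2025

The last day of the repair period: 20 business days after Monday, December 9, 2024, skipping weekends — Dec 10, Dec 11, Dec 12, Dec 13, …, Jan 2, Jan 3, Jan 6 — lands on Monday, January 6, 2025.
The date on which the replacement obligation becomes due: 46 calendar days after January 6, 2025 is February 21, 2025. February 21, 2025 is a Friday and is not a listed holiday, so no roll-forward applies.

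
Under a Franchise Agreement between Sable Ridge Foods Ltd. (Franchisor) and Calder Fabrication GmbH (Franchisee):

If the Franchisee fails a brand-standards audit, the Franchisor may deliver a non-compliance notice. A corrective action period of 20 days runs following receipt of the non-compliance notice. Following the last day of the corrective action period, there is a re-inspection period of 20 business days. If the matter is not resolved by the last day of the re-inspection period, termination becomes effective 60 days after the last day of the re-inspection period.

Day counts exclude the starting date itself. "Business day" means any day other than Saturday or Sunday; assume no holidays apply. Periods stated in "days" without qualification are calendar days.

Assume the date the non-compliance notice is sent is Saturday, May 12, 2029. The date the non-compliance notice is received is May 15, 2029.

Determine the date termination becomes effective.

Adding 20 calendar days to May 15, 2029 gives Jun 4, 2029, which is the last day of the corrective action period.
The last day of the re-inspection period: 20 business days after Monday, Jun 4, 2029, skipping weekends — Jun 5, Jun 6, Jun 7, Jun 8, …, Jun 28, Jun 29, Jul 2 — lands on Monday, Jul 2, 2029.
Adding 60 calendar days to Jul 2, 2029 gives Aug 31, 2029, which is the date termination becomes effective.

Aug 31, 2029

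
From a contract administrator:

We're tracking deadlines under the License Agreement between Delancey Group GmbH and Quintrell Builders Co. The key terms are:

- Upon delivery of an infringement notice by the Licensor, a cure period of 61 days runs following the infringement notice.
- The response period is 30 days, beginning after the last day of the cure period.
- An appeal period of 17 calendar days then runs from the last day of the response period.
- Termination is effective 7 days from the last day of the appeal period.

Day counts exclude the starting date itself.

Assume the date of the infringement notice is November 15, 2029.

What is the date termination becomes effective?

The last day of the cure period: November 15, 2029 + 61 days = January 15, 2030.
The last day of the response period: 30 calendar days after January 15, 2030 is February 14, 2030.
The last day of the appeal period: 17 calendar days after February 14, 2030 is March 3, 2030.
Adding 7 calendar days to March 3, 2030 gives March 10, 2030, which is the date termination becomes effective.

March 10, 2030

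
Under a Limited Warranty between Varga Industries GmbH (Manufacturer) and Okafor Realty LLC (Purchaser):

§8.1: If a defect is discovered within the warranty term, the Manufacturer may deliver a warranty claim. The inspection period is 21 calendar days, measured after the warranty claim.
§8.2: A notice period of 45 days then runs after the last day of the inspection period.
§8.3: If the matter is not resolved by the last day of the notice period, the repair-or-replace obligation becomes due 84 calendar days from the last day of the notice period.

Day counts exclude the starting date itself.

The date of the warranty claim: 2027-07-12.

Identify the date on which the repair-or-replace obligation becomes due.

The last day of the inspection period: 2027-07-12 + 21 days = 2027-08-02.
The last day of the notice period: 45 calendar days after 2027-08-02 is 2027-09-16.
Adding 84 calendar days to 2027-09-16 gives 2027-12-09, which is the date on which the repair-or-replace obligation becomes due.

2027-12-09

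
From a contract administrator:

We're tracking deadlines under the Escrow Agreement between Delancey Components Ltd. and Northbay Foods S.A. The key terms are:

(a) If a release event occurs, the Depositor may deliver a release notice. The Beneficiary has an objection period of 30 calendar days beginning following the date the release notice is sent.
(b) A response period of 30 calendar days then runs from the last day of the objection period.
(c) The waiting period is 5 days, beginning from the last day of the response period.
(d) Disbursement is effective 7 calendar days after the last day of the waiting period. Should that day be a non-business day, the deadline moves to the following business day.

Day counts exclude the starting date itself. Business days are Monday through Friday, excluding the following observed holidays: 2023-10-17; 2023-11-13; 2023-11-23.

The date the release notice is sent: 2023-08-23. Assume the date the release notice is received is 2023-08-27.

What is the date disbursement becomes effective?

2023-11-03

The last day of the objection period: 30 calendar days after 2023-08-23 is 2023-09-22.
The last day of the response period: 2023-09-22 + 30 days = 2023-10-22.
The last day of the waiting period: 2023-10-22 + 5 days = 2023-10-27.
The date disbursement becomes effective: 2023-10-27 + 7 days = 2023-11-03. 2023-11-03 is a Friday and is not a listed holiday, so no roll-forward applies.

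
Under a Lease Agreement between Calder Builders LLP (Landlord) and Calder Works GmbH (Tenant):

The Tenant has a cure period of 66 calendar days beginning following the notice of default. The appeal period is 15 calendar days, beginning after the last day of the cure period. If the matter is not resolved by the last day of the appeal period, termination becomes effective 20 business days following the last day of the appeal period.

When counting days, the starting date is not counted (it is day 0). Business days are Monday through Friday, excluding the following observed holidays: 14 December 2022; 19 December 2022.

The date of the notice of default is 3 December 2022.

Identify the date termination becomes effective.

22 March 2023

The last day of the cure period: 66 calendar days after 3 December 2022 is 7 February 2023.
The last day of the appeal period: 7 February 2023 + 15 days = 22 February 2023.
The date termination becomes effective: counting 20 business days from Wednesday, 22 February 2023 (Feb 23, Feb 24, Feb 27, Feb 28, …, Mar 20, Mar 21, Mar 22, skipping weekends) reaches Wednesday, 22 March 2023.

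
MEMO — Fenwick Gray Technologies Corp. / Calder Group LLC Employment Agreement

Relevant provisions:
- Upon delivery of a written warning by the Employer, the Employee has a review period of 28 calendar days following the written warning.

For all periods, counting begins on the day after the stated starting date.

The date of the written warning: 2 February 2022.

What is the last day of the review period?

2 March 2022

The last day of the review period: 28 calendar days after 2 February 2022 is 2 March 2022.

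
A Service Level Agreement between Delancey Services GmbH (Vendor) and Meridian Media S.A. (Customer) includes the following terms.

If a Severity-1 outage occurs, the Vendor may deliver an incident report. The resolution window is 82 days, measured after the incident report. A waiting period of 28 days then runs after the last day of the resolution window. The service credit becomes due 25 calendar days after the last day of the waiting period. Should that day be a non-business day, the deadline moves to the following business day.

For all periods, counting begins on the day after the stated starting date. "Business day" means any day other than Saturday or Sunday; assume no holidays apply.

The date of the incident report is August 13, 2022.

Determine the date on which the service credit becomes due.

December 26, 2022

Adding 82 calendar days to August 13, 2022 gives November 3, 2022, which is the last day of the resolution window.
The last day of the waiting period: 28 calendar days after November 3, 2022 is December 1, 2022.
The date on which the service credit becomes due: December 1, 2022 + 25 days = December 26, 2022. December 26, 2022 is a Monday, so no roll-forward applies.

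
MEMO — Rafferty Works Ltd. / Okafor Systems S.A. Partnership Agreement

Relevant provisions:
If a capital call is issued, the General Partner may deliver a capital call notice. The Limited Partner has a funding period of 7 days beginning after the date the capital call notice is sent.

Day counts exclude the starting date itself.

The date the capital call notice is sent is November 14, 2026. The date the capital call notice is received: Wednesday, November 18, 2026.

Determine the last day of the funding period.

The last day of the funding period: November 14, 2026 + 7 days = November 21, 2026.

November 21, 2026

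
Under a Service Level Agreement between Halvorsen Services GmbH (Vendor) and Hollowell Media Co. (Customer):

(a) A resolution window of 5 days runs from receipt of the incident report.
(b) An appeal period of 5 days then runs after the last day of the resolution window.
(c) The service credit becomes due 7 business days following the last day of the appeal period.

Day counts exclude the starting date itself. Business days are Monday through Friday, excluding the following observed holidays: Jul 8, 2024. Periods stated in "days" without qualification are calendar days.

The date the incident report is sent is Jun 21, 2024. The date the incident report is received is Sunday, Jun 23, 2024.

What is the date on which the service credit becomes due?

Jul 15, 2024

The last day of the resolution window: Jun 23, 2024 + 5 days = Jun 28, 2024.
The last day of the appeal period: 5 calendar days after Jun 28, 2024 is Jul 3, 2024.
From Wednesday, Jul 3, 2024, 7 business days (Jul 4, Jul 5, Jul 9, Jul 10, Jul 11, Jul 12, Jul 15, skipping weekends and the listed holiday on Jul 8) brings us to Monday, Jul 15, 2024, which is the date on which the service credit becomes due.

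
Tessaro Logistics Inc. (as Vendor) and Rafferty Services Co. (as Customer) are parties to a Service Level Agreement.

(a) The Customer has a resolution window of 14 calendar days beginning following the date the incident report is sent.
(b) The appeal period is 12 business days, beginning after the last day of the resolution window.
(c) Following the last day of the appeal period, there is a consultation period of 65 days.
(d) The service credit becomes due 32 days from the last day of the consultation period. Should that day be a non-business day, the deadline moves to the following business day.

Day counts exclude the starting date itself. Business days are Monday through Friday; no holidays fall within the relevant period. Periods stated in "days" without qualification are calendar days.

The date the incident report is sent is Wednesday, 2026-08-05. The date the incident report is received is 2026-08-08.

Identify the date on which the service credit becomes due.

2026-12-10

Adding 14 calendar days to 2026-08-05 gives 2026-08-19, which is the last day of the resolution window.
The last day of the appeal period: counting 12 business days from Wednesday, 2026-08-19 (Aug 20, Aug 21, Aug 24, Aug 25, …, Sep 2, Sep 3, Sep 4, skipping weekends) reaches Friday, 2026-09-04.
The last day of the consultation period: 2026-09-04 + 65 days = 2026-11-08.
The date on which the service credit becomes due: 32 calendar days after 2026-11-08 is 2026-12-10. 2026-12-10 is a Thursday, so no roll-forward applies.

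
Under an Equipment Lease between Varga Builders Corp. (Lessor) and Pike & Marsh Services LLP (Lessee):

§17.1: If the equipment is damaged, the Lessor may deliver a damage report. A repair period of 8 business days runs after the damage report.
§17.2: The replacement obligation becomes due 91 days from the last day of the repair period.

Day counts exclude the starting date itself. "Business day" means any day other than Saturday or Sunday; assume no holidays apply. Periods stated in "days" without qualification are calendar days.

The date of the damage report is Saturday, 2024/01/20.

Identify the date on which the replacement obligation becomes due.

2024/05/01

From Saturday, 2024/01/20, 8 business days (Jan 22, Jan 23, Jan 24, Jan 25, Jan 26, Jan 29, Jan 30, Jan 31, skipping weekends) brings us to Wednesday, 2024/01/31, which is the last day of the repair period.
Adding 91 calendar days to 2024/01/31 gives 2024/05/01, which is the date on which the replacement obligation becomes due.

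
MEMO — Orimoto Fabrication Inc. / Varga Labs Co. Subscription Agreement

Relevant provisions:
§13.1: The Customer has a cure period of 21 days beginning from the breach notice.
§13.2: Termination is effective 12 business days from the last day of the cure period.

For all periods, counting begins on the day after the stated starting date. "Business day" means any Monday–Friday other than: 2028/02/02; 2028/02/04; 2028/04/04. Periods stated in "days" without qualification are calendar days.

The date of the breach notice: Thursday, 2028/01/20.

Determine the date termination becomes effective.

2028/02/28

The last day of the cure period: 2028/01/20 + 21 days = 2028/02/10.
The date termination becomes effective: counting 12 business days from Thursday, 2028/02/10 (Feb 11, Feb 14, Feb 15, Feb 16, …, Feb 24, Feb 25, Feb 28, skipping weekends) reaches Monday, 2028/02/28.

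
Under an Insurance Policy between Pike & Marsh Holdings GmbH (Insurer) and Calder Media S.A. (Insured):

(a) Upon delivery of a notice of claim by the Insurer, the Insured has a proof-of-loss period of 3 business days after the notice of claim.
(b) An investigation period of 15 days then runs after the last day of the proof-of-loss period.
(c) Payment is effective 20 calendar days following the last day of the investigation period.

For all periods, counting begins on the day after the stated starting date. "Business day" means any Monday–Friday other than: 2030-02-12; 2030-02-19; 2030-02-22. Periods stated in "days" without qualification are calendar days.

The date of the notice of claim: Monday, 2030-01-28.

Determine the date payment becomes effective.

The last day of the proof-of-loss period: 3 business days after Monday, 2030-01-28, skipping weekends — Jan 29, Jan 30, Jan 31 — lands on Thursday, 2030-01-31.
Adding 15 calendar days to 2030-01-31 gives 2030-02-15, which is the last day of the investigation period.
The date payment becomes effective: 2030-02-15 + 20 days = 2030-03-07.

2030-03-07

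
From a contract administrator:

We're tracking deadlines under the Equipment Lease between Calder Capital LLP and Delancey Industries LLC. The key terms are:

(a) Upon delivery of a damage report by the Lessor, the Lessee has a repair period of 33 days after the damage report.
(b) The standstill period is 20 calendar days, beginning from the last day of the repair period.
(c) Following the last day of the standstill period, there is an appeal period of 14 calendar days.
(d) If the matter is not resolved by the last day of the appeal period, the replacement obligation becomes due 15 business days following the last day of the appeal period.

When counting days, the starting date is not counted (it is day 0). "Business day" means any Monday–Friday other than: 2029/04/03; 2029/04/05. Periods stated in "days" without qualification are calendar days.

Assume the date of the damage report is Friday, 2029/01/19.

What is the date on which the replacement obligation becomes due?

The last day of the repair period: 2029/01/19 + 33 days = 2029/02/21.
The last day of the standstill period: 20 calendar days after 2029/02/21 is 2029/03/13.
Adding 14 calendar days to 2029/03/13 gives 2029/03/27, which is the last day of the appeal period.
The date on which the replacement obligation becomes due: 15 business days after Tuesday, 2029/03/27, skipping weekends and the listed holidays on Apr 3, Apr 5 — Mar 28, Mar 29, Mar 30, Apr 2, …, Apr 17, Apr 18, Apr 19 — lands on Thursday, 2029/04/19.

2029/04/19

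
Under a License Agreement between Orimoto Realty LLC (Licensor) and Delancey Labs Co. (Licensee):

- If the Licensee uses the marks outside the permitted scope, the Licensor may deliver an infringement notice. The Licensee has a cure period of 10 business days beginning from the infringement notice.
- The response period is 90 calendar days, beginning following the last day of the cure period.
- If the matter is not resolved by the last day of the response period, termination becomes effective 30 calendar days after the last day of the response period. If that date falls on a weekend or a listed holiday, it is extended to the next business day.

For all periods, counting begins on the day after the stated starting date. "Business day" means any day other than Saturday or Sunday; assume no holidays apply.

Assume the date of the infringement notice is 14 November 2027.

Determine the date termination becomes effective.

27 March 2028

The last day of the cure period: 10 business days after Sunday, 14 November 2027, skipping weekends — Nov 15, Nov 16, Nov 17, Nov 18, Nov 19, Nov 22, Nov 23, Nov 24, Nov 25, Nov 26 — lands on Friday, 26 November 2027.
The last day of the response period: 26 November 2027 + 90 days = 24 February 2028.
Adding 30 calendar days to 24 February 2028 gives 25 March 2028, which is the date termination becomes effective. That falls on a Saturday, so it rolls to the next business day, Monday, 27 March 2028.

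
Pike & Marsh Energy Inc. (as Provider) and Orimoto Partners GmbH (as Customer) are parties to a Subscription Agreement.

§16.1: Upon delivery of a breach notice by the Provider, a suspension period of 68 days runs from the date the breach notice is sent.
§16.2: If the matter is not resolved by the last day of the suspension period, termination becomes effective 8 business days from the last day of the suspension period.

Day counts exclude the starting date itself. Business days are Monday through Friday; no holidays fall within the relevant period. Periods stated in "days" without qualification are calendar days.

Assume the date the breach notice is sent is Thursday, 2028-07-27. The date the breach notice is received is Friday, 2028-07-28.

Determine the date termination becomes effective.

The last day of the suspension period: 68 calendar days after 2028-07-27 is 2028-10-03.
The date termination becomes effective: counting 8 business days from Tuesday, 2028-10-03 (Oct 4, Oct 5, Oct 6, Oct 9, Oct 10, Oct 11, Oct 12, Oct 13, skipping weekends) reaches Friday, 2028-10-13.

2028-10-13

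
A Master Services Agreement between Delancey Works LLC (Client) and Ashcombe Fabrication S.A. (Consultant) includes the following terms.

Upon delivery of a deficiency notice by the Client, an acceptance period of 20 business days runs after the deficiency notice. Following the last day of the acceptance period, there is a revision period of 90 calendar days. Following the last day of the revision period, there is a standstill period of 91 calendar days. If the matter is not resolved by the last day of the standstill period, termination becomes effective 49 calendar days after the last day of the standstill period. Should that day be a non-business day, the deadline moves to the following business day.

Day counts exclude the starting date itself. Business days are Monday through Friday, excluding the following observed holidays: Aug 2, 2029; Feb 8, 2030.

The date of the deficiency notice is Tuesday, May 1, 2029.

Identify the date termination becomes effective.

From Tuesday, May 1, 2029, 20 business days (May 2, May 3, May 4, May 7, …, May 25, May 28, May 29, skipping weekends) brings us to Tuesday, May 29, 2029, which is the last day of the acceptance period.
The last day of the revision period: 90 calendar days after May 29, 2029 is Aug 27, 2029.
The last day of the standstill period: Aug 27, 2029 + 91 days = Nov 26, 2029.
Adding 49 calendar days to Nov 26, 2029 gives Jan 14, 2030, which is the date termination becomes effective. Jan 14, 2030 is a Monday and is not a listed holiday, so no roll-forward applies.

Jan 14, 2030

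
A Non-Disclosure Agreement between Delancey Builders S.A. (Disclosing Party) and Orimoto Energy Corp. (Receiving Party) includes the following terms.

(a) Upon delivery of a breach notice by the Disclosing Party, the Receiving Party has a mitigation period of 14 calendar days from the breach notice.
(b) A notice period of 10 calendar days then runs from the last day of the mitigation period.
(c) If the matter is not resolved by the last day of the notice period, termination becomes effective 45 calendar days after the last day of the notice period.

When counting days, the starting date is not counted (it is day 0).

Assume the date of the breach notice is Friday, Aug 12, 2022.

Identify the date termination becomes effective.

The last day of the mitigation period: 14 calendar days after Aug 12, 2022 is Aug 26, 2022.
The last day of the notice period: 10 calendar days after Aug 26, 2022 is Sep 5, 2022.
Adding 45 calendar days to Sep 5, 2022 gives Oct 20, 2022, which is the date termination becomes effective.

Oct 20, 2022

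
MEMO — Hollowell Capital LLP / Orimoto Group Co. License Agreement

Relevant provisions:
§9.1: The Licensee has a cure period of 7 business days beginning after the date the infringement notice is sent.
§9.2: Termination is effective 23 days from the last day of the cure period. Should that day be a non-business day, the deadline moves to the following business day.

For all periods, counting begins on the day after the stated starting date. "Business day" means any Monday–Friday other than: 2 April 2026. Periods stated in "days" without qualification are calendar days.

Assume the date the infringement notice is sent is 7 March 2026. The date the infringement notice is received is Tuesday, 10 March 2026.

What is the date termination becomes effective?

The last day of the cure period: 7 business days after Saturday, 7 March 2026, skipping weekends — Mar 9, Mar 10, Mar 11, Mar 12, Mar 13, Mar 16, Mar 17 — lands on Tuesday, 17 March 2026.
The date termination becomes effective: 17 March 2026 + 23 days = 9 April 2026. 9 April 2026 is a Thursday and is not a listed holiday, so no roll-forward applies.

9 April 2026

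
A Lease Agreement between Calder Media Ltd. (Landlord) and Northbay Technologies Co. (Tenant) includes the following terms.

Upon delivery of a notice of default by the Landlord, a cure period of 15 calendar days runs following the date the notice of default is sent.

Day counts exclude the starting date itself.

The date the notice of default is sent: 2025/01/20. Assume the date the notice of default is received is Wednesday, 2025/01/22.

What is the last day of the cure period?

The last day of the cure period: 15 calendar days after 2025/01/20 is 2025/02/04.

2025/02/04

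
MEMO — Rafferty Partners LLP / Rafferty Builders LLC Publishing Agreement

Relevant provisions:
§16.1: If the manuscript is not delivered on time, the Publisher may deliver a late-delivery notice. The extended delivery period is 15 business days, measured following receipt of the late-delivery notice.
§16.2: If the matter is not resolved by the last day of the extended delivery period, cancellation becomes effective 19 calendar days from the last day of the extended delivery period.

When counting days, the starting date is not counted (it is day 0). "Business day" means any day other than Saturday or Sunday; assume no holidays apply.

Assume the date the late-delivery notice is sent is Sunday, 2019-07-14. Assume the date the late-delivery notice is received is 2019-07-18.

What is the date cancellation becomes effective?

The last day of the extended delivery period: 15 business days after Thursday, 2019-07-18, skipping weekends — Jul 19, Jul 22, Jul 23, Jul 24, …, Aug 6, Aug 7, Aug 8 — lands on Thursday, 2019-08-08.
The date cancellation becomes effective: 2019-08-08 + 19 days = 2019-08-27.

2019-08-27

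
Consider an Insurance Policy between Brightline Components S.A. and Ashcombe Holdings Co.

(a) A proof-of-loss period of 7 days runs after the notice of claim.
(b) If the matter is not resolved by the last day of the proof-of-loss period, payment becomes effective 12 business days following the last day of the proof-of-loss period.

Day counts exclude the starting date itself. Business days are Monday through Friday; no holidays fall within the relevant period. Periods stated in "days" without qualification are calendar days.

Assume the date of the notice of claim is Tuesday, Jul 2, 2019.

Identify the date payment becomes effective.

Jul 25, 2019

Adding 7 calendar days to Jul 2, 2019 gives Jul 9, 2019, which is the last day of the proof-of-loss period.
From Tuesday, Jul 9, 2019, 12 business days (Jul 10, Jul 11, Jul 12, Jul 15, …, Jul 23, Jul 24, Jul 25, skipping weekends) brings us to Thursday, Jul 25, 2019, which is the date payment becomes effective.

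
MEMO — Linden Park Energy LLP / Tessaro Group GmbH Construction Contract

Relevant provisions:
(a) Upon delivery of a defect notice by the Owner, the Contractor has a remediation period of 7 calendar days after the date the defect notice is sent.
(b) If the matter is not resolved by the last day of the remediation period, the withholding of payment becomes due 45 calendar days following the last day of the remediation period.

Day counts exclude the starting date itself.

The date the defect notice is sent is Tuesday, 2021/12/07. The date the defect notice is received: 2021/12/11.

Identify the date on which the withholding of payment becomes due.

Adding 7 calendar days to 2021/12/07 gives 2021/12/14, which is the last day of the remediation period.
The date on which the withholding of payment becomes due: 45 calendar days after 2021/12/14 is 2022/01/28.

2022/01/28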